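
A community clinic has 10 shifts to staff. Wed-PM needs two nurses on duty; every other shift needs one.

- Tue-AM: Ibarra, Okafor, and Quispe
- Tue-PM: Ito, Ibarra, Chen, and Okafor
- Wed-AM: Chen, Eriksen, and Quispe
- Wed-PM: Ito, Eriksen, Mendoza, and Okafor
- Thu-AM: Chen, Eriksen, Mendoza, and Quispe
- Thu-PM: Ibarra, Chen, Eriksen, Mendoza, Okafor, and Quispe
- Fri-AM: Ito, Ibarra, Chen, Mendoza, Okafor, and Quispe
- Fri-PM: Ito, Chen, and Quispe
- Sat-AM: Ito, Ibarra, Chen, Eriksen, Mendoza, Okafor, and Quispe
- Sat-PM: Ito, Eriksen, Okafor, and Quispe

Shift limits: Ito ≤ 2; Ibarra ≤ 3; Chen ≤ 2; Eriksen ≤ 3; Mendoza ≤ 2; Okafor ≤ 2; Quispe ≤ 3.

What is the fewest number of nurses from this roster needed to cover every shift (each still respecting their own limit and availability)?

4

11 slots to fill and no one can take more than 3, so at least ⌈11/3⌉ = 4 nurses are needed.
Ito, Ibarra, Eriksen, and Quispe alone can cover everything: Tue-AM→Ibarra, Tue-PM→Ito, Wed-AM→Eriksen, Wed-PM→Ito+Eriksen, Thu-AM→Eriksen, Thu-PM→Ibarra, Fri-AM→Ibarra, Fri-PM→Quispe, Sat-AM→Quispe, Sat-PM→Quispe.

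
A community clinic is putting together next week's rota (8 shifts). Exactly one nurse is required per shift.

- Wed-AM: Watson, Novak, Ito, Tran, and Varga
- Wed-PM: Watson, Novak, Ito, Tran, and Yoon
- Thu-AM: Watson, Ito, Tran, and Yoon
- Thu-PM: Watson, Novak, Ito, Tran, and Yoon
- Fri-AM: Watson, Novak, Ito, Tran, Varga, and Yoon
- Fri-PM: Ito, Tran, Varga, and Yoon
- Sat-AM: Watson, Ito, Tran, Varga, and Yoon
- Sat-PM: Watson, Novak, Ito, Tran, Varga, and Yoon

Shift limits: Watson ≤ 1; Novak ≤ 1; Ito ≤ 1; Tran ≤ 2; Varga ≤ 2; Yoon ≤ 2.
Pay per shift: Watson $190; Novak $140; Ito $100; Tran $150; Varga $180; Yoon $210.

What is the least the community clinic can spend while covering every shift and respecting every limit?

Picking the cheapest available nurse for each shift independently would cost $800, but that ignores the shift limits.
An optimal schedule: Wed-AM→Novak, Wed-PM→Tran, Thu-AM→Watson, Thu-PM→Tran, Fri-AM→Varga, Fri-PM→Ito, Sat-AM→Varga, Sat-PM→Yoon.
Total: 140 + 150 + 190 + 150 + 180 + 100 + 180 + 210 = $1300.

$1300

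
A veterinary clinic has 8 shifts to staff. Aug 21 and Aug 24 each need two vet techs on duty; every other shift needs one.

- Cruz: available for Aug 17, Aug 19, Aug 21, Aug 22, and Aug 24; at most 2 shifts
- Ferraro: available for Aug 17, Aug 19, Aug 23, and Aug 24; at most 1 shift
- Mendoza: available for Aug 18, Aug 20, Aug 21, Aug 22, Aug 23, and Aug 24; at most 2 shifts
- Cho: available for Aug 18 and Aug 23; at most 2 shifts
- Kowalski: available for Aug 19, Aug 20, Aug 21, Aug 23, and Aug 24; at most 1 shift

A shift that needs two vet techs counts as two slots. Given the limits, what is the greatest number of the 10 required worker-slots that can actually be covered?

Total capacity across all vet techs is 2+1+2+2+1 = 8, and 10 slots are needed, so at most 8 can be filled.
An assignment achieving 8: Aug 17→Cruz, Aug 18→Cho, Aug 19→Ferraro, Aug 20→Mendoza, Aug 21→Mendoza+Kowalski, Aug 22→Cruz, Aug 23→Cho.
Loads: Cruz 2/2, Ferraro 1/1, Mendoza 2/2, Cho 2/2, Kowalski 1/1.

8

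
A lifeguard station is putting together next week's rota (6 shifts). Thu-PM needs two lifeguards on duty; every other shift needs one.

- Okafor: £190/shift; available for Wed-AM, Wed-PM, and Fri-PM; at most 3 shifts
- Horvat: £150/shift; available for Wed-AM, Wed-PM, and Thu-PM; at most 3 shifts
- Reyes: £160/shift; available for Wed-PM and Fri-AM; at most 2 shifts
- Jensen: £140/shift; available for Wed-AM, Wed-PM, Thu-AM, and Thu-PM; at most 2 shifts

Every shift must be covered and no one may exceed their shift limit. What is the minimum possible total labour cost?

£1080

Thu-AM can only be covered by Jensen, so that assignment is forced.
Thu-PM can only be covered by Horvat and Jensen, so that assignment is forced.
Fri-AM can only be covered by Reyes, so that assignment is forced.
Picking the cheapest available lifeguard for each shift independently would cost £1060, but that ignores the shift limits.
An optimal schedule: Wed-AM→Horvat, Wed-PM→Horvat, Thu-AM→Jensen, Thu-PM→Jensen+Horvat, Fri-AM→Reyes, Fri-PM→Okafor.
Total: 150 + 150 + 140 + 140 + 150 + 160 + 190 = £1080.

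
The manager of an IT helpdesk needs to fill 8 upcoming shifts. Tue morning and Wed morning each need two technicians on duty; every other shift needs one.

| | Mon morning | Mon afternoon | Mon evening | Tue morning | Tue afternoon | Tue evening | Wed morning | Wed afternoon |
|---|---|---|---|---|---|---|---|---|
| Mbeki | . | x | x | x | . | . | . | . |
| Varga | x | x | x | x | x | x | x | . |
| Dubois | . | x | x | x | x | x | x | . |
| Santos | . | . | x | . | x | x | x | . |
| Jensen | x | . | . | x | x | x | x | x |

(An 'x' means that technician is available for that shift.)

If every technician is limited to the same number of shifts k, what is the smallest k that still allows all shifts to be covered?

With 5 technicians and 10 worker-slots to fill, someone must work at least ⌈10/5⌉ = 2 shifts, so k ≥ 2.
k = 2 works: Mon morning→Varga, Mon afternoon→Mbeki, Mon evening→Mbeki, Tue morning→Dubois+Jensen, Tue afternoon→Varga, Tue evening→Santos, Wed morning→Dubois+Santos, Wed afternoon→Jensen.
Loads: Mbeki 2, Varga 2, Dubois 2, Santos 2, Jensen 2 — all ≤ 2.

2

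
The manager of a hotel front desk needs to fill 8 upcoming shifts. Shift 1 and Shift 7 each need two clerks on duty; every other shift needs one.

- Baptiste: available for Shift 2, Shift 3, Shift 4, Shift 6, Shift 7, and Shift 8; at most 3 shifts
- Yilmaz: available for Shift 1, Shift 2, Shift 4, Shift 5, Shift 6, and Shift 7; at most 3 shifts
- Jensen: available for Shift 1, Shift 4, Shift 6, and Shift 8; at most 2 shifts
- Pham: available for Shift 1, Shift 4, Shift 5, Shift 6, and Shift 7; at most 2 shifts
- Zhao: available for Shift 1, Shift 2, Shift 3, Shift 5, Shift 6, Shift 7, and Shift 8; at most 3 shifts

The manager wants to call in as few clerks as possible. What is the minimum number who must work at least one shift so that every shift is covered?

4

10 slots to fill and no one can take more than 3, so at least ⌈10/3⌉ = 4 clerks are needed.
Baptiste, Yilmaz, Jensen, and Pham alone can cover everything: Shift 1→Yilmaz+Jensen, Shift 2→Baptiste, Shift 3→Baptiste, Shift 4→Jensen, Shift 5→Yilmaz, Shift 6→Pham, Shift 7→Yilmaz+Pham, Shift 8→Baptiste.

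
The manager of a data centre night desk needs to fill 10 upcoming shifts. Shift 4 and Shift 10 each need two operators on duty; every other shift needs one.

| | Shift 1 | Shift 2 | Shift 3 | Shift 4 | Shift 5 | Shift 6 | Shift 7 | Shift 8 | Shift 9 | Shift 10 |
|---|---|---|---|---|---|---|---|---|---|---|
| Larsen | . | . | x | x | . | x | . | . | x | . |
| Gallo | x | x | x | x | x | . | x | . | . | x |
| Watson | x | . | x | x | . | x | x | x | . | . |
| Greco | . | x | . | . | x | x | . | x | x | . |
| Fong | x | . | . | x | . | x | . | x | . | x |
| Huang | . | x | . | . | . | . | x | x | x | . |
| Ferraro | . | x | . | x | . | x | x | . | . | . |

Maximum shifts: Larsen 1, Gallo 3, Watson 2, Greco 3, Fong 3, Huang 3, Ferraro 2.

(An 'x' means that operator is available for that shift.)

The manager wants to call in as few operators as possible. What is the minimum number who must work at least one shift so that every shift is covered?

4

12 slots to fill and no one can take more than 3, so at least ⌈12/3⌉ = 4 operators are needed.
Gallo, Greco, Fong, and Huang alone can cover everything: Shift 1→Fong, Shift 2→Huang, Shift 3→Gallo, Shift 4→Gallo+Fong, Shift 5→Greco, Shift 6→Greco, Shift 7→Huang, Shift 8→Huang, Shift 9→Greco, Shift 10→Gallo+Fong.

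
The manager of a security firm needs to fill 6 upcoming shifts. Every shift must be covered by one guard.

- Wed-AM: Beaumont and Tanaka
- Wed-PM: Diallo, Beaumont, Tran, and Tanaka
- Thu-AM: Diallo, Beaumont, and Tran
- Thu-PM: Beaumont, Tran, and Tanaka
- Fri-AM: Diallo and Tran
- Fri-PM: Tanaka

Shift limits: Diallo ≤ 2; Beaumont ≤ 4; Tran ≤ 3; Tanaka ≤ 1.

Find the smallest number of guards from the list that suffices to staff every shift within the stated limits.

6 slots to fill and no one can take more than 4, so at least ⌈6/4⌉ = 2 guards are needed.
Shifts {Wed-AM, Fri-AM, Fri-PM} need 3 slots, but among the guards available for them (Diallo, Beaumont, Tran, and Tanaka) any 2 together supply at most 2. So 2 guards are not enough.
Diallo, Beaumont, and Tanaka alone can cover everything: Wed-AM→Beaumont, Wed-PM→Beaumont, Thu-AM→Diallo, Thu-PM→Beaumont, Fri-AM→Diallo, Fri-PM→Tanaka.

3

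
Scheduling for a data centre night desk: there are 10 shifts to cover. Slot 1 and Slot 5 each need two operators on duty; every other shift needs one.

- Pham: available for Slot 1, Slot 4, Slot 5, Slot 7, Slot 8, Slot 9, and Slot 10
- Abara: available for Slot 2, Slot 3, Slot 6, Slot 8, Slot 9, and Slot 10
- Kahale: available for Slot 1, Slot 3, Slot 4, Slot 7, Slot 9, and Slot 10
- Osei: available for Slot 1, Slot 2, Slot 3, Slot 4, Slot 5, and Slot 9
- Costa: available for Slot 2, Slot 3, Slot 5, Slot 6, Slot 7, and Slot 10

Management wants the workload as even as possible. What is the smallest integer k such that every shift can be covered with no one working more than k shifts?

3

With 5 operators and 12 worker-slots to fill, someone must work at least ⌈12/5⌉ = 3 shifts, so k ≥ 3.
k = 3 works: Slot 1→Pham+Kahale, Slot 2→Abara, Slot 3→Abara, Slot 4→Pham, Slot 5→Osei+Costa, Slot 6→Abara, Slot 7→Kahale, Slot 8→Pham, Slot 9→Kahale, Slot 10→Costa.
Loads: Pham 3, Abara 3, Kahale 3, Osei 1, Costa 2 — all ≤ 3.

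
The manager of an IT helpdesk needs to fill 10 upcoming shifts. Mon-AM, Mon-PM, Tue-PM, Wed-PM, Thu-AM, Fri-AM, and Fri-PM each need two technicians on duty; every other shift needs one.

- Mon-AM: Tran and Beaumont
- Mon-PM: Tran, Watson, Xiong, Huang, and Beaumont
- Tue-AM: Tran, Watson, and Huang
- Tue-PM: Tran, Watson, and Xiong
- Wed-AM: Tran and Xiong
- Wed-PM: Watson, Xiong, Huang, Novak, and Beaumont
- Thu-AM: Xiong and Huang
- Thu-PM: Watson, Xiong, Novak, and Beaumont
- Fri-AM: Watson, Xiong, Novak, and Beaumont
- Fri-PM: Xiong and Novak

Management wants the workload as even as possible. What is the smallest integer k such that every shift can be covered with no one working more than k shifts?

With 6 technicians and 17 worker-slots to fill, someone must work at least ⌈17/6⌉ = 3 shifts, so k ≥ 3.
k = 3 works: Mon-AM→Tran+Beaumont, Mon-PM→Huang+Beaumont, Tue-AM→Tran, Tue-PM→Watson+Xiong, Wed-AM→Tran, Wed-PM→Huang+Novak, Thu-AM→Xiong+Huang, Thu-PM→Watson, Fri-AM→Watson+Novak, Fri-PM→Xiong+Novak.
Loads: Tran 3, Watson 3, Xiong 3, Huang 3, Novak 3, Beaumont 2 — all ≤ 3.

3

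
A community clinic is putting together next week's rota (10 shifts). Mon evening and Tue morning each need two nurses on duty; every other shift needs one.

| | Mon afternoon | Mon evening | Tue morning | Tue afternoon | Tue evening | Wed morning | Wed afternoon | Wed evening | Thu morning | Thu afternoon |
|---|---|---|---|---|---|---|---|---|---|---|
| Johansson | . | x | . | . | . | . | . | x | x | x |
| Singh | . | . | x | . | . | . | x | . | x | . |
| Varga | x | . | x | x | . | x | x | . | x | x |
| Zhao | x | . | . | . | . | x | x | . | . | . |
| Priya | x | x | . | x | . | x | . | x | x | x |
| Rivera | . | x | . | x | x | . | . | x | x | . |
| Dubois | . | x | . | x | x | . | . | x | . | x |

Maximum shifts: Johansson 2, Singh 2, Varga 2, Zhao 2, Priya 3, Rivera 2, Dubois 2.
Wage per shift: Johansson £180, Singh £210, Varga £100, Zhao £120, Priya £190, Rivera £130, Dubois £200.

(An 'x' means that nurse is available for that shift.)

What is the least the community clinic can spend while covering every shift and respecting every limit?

£1840

Tue morning can only be covered by Singh and Varga, so that assignment is forced.
Picking the cheapest available nurse for each shift independently would cost £1480, but that ignores the shift limits.
An optimal schedule: Mon afternoon→Varga, Mon evening→Johansson+Priya, Tue morning→Varga+Singh, Tue afternoon→Rivera, Tue evening→Rivera, Wed morning→Zhao, Wed afternoon→Zhao, Wed evening→Johansson, Thu morning→Priya, Thu afternoon→Priya.
Total: 100 + 180 + 190 + 100 + 210 + 130 + 130 + 120 + 120 + 180 + 190 + 190 = £1840.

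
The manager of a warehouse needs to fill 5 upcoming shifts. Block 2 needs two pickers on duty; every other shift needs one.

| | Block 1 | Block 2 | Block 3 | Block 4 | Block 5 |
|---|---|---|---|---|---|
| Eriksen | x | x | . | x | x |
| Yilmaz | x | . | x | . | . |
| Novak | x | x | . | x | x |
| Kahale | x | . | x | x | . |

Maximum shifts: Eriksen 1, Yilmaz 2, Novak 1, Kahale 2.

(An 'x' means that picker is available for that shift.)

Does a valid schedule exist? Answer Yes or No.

No

Total capacity is 6 and 6 slots are needed, so capacity alone doesn't rule it out.
Shifts {Block 2, Block 5} need 3 worker-slots in total, but the pickers available for any of those shifts (Eriksen and Novak) can supply at most 2 among them. So no valid schedule exists.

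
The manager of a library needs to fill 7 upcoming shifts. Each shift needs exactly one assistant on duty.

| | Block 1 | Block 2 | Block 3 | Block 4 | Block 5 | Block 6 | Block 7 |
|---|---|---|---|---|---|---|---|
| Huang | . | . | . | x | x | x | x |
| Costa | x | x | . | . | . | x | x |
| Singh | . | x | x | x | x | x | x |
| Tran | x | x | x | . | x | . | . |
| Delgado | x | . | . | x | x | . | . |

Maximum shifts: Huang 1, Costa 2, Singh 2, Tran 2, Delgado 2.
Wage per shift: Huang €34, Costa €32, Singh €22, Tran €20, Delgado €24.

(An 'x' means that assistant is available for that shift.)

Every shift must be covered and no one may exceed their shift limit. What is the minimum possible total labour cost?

€164

Picking the cheapest available assistant for each shift independently would cost €146, but that ignores the shift limits.
An optimal schedule: Block 1→Tran, Block 2→Singh, Block 3→Tran, Block 4→Delgado, Block 5→Delgado, Block 6→Singh, Block 7→Costa.
Total: 20 + 22 + 20 + 24 + 24 + 22 + 32 = €164.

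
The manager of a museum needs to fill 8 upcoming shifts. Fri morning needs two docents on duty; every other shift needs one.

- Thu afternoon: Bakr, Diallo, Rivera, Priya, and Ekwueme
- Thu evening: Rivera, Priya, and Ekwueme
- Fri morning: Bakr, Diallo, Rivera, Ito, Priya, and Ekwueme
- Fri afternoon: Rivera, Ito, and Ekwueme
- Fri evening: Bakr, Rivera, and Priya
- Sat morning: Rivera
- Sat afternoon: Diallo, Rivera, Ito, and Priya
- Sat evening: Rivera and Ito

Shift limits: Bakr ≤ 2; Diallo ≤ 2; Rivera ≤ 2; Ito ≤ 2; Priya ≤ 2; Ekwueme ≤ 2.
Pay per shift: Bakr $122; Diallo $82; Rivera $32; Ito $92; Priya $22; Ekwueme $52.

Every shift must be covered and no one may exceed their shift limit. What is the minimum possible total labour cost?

Sat morning can only be covered by Rivera, so that assignment is forced.
Picking the cheapest available docent for each shift independently would cost $238, but that ignores the shift limits.
An optimal schedule: Thu afternoon→Ekwueme, Thu evening→Priya, Fri morning→Diallo+Ito, Fri afternoon→Ekwueme, Fri evening→Priya, Sat morning→Rivera, Sat afternoon→Diallo, Sat evening→Rivera.
Total: 52 + 22 + 82 + 92 + 52 + 22 + 32 + 82 + 32 = $468.

$468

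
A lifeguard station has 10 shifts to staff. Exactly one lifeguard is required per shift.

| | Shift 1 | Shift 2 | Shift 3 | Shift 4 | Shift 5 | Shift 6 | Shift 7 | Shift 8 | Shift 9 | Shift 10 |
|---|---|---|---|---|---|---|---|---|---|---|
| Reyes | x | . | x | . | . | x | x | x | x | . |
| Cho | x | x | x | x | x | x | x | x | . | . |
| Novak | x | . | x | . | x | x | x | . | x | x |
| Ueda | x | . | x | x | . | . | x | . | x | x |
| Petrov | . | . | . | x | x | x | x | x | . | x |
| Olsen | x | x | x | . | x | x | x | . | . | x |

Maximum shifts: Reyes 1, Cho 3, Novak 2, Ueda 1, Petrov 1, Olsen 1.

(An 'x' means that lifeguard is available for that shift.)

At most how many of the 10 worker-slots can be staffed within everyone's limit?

9

Total capacity across all lifeguards is 1+3+2+1+1+1 = 9, and 10 slots are needed, so at most 9 can be filled.
An assignment achieving 9: Shift 1→Ueda, Shift 2→Cho, Shift 3→Olsen, Shift 4→Cho, Shift 5→Cho, Shift 6→Petrov, Shift 8→Reyes, Shift 9→Novak, Shift 10→Novak.
Loads: Reyes 1/1, Cho 3/3, Novak 2/2, Ueda 1/1, Petrov 1/1, Olsen 1/1.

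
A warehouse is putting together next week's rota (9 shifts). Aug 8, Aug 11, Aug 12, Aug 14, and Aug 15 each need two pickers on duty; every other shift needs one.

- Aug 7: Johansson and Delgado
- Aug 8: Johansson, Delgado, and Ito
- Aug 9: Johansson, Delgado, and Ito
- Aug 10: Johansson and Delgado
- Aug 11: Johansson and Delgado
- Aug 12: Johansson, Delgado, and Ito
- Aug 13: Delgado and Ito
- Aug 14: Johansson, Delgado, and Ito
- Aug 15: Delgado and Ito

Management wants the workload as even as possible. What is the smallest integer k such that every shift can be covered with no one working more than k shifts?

5

With 3 pickers and 14 worker-slots to fill, someone must work at least ⌈14/3⌉ = 5 shifts, so k ≥ 5.
k = 5 works: Aug 7→Johansson, Aug 8→Johansson+Delgado, Aug 9→Ito, Aug 10→Johansson, Aug 11→Johansson+Delgado, Aug 12→Johansson+Ito, Aug 13→Delgado, Aug 14→Delgado+Ito, Aug 15→Delgado+Ito.
Loads: Johansson 5, Delgado 5, Ito 4 — all ≤ 5.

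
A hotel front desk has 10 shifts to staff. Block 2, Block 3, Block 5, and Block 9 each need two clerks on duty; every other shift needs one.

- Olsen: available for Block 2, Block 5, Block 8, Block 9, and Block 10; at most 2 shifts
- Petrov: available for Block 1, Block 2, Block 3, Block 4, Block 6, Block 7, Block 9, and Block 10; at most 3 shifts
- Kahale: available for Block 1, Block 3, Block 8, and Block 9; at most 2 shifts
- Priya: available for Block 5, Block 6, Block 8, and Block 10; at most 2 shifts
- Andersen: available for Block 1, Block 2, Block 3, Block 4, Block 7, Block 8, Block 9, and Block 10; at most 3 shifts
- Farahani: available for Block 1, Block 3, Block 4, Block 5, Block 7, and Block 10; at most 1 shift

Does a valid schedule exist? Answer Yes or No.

Total capacity is 2+3+2+2+3+1 = 13 but 14 worker-slots are needed — infeasible.

No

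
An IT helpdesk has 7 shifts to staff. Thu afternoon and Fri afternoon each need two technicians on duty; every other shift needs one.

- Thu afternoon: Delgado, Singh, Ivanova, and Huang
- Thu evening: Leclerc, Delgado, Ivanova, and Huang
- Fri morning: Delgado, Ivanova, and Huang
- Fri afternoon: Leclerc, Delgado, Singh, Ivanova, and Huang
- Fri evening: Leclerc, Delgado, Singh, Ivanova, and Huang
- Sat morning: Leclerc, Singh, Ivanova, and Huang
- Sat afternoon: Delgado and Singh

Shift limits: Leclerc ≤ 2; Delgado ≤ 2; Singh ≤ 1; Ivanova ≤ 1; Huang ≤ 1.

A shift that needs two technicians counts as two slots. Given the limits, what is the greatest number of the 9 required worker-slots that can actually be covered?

7

Total capacity across all technicians is 2+2+1+1+1 = 7, and 9 slots are needed, so at most 7 can be filled.
An assignment achieving 7: Thu afternoon→Singh+Ivanova, Thu evening→Leclerc, Fri morning→Delgado, Fri afternoon→Huang, Sat morning→Leclerc, Sat afternoon→Delgado.
Loads: Leclerc 2/2, Delgado 2/2, Singh 1/1, Ivanova 1/1, Huang 1/1.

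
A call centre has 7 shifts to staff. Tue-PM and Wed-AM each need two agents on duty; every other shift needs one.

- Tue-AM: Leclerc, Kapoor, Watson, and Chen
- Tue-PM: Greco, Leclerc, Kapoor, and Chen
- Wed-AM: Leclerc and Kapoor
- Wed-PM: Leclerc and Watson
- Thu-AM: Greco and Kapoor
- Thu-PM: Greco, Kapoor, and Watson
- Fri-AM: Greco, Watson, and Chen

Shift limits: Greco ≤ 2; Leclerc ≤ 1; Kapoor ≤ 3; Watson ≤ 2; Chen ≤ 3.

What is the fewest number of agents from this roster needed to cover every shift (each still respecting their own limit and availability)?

4

9 slots to fill and no one can take more than 3, so at least ⌈9/3⌉ = 3 agents are needed.
Any 3 agents together have capacity at most 3+3+2 = 8 < 9 slots, so 3 can never suffice.
Leclerc, Kapoor, Watson, and Chen alone can cover everything: Tue-AM→Chen, Tue-PM→Kapoor+Chen, Wed-AM→Leclerc+Kapoor, Wed-PM→Watson, Thu-AM→Kapoor, Thu-PM→Watson, Fri-AM→Chen.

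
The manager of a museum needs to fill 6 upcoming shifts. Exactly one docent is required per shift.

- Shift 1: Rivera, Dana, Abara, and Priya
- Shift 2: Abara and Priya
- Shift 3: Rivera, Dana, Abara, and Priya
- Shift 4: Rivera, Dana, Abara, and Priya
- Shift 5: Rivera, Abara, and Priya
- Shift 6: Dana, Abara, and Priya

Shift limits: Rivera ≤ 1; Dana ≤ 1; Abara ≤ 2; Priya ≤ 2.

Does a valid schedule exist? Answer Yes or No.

Yes

One valid schedule: Shift 1→Abara, Shift 2→Abara, Shift 3→Priya, Shift 4→Priya, Shift 5→Rivera, Shift 6→Dana.
Loads: Rivera 1/1, Dana 1/1, Abara 2/2, Priya 2/2 — all within limits.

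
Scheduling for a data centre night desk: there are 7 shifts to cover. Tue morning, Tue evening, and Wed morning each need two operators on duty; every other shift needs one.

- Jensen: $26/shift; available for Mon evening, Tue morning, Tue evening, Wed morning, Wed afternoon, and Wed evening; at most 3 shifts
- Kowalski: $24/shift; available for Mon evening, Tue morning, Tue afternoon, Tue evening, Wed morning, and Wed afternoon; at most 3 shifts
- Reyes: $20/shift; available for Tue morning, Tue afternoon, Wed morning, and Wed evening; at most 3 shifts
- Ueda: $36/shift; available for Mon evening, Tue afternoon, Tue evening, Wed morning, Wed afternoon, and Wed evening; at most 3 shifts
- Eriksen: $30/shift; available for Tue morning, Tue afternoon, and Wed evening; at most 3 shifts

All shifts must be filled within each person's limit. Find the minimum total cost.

Picking the cheapest available operator for each shift independently would cost $226, but that ignores the shift limits.
An optimal schedule: Mon evening→Kowalski, Tue morning→Jensen+Eriksen, Tue afternoon→Reyes, Tue evening→Kowalski+Jensen, Wed morning→Reyes+Jensen, Wed afternoon→Kowalski, Wed evening→Reyes.
Total: 24 + 26 + 30 + 20 + 24 + 26 + 20 + 26 + 24 + 20 = $240.

$240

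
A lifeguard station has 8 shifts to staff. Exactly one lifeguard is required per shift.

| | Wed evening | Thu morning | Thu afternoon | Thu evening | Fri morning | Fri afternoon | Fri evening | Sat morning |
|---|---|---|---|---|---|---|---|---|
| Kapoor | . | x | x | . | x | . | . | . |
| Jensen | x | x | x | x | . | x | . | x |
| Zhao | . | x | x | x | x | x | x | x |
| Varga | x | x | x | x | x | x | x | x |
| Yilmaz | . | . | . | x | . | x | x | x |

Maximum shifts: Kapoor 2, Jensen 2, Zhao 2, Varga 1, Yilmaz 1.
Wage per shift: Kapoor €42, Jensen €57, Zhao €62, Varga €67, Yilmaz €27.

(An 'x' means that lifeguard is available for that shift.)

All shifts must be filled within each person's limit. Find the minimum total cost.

Picking the cheapest available lifeguard for each shift independently would cost €291, but that ignores the shift limits.
An optimal schedule: Wed evening→Jensen, Thu morning→Kapoor, Thu afternoon→Jensen, Thu evening→Zhao, Fri morning→Kapoor, Fri afternoon→Varga, Fri evening→Zhao, Sat morning→Yilmaz.
Total: 57 + 42 + 57 + 62 + 42 + 67 + 62 + 27 = €416.

€416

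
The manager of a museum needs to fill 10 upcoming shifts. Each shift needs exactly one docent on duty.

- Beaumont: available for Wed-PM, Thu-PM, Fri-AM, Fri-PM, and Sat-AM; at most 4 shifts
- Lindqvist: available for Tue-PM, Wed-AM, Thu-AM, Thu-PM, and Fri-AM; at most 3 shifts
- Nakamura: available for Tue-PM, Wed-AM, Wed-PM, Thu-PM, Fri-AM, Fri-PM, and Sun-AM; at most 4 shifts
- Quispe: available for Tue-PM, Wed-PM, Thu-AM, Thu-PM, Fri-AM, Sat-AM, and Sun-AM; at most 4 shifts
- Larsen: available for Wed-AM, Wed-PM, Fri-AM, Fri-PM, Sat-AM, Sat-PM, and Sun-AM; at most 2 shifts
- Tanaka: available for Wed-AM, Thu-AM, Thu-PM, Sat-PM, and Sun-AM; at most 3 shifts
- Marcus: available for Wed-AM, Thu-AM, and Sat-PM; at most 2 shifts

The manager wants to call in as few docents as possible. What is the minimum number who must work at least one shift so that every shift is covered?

10 slots to fill and no one can take more than 4, so at least ⌈10/4⌉ = 3 docents are needed.
Beaumont, Lindqvist, and Tanaka alone can cover everything: Tue-PM→Lindqvist, Wed-AM→Lindqvist, Wed-PM→Beaumont, Thu-AM→Lindqvist, Thu-PM→Tanaka, Fri-AM→Beaumont, Fri-PM→Beaumont, Sat-AM→Beaumont, Sat-PM→Tanaka, Sun-AM→Tanaka.

3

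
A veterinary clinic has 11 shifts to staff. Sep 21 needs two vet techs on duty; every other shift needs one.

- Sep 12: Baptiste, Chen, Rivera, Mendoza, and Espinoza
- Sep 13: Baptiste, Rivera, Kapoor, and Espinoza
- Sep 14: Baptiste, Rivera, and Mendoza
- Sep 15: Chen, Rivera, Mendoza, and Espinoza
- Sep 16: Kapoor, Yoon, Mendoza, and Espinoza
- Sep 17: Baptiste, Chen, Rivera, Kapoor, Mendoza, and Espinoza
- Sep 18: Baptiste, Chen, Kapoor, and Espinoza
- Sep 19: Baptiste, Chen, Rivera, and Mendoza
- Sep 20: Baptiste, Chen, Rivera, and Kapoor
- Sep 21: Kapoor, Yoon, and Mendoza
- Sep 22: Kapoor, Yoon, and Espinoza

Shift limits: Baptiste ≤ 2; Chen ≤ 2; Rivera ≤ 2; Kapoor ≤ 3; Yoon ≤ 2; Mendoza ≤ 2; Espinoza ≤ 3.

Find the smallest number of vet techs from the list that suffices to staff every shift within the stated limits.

5

12 slots to fill and no one can take more than 3, so at least ⌈12/3⌉ = 4 vet techs are needed.
Any 4 vet techs together have capacity at most 3+3+2+2 = 10 < 12 slots, so 4 can never suffice.
Baptiste, Chen, Kapoor, Yoon, and Espinoza alone can cover everything: Sep 12→Chen, Sep 13→Kapoor, Sep 14→Baptiste, Sep 15→Chen, Sep 16→Yoon, Sep 17→Espinoza, Sep 18→Espinoza, Sep 19→Baptiste, Sep 20→Kapoor, Sep 21→Kapoor+Yoon, Sep 22→Espinoza.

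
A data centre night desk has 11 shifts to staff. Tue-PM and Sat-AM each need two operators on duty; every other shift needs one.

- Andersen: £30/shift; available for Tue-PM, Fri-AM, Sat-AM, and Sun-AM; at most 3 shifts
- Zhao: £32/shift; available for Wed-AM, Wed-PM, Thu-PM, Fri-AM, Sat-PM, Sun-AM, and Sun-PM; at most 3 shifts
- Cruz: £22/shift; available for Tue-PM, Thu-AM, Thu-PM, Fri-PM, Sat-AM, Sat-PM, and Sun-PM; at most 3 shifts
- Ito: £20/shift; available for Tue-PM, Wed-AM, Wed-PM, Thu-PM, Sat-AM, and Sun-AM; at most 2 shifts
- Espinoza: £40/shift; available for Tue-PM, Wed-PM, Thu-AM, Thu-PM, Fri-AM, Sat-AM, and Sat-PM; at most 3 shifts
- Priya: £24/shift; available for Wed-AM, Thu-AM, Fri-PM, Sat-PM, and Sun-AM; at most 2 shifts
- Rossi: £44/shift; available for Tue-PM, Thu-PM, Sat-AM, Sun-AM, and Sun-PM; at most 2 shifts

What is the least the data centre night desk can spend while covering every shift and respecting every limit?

Picking the cheapest available operator for each shift independently would cost £282, but that ignores the shift limits.
An optimal schedule: Tue-PM→Cruz+Andersen, Wed-AM→Ito, Wed-PM→Ito, Thu-AM→Priya, Thu-PM→Zhao, Fri-AM→Andersen, Fri-PM→Cruz, Sat-AM→Cruz+Andersen, Sat-PM→Priya, Sun-AM→Zhao, Sun-PM→Zhao.
Total: 22 + 30 + 20 + 20 + 24 + 32 + 30 + 22 + 22 + 30 + 24 + 32 + 32 = £340.

£340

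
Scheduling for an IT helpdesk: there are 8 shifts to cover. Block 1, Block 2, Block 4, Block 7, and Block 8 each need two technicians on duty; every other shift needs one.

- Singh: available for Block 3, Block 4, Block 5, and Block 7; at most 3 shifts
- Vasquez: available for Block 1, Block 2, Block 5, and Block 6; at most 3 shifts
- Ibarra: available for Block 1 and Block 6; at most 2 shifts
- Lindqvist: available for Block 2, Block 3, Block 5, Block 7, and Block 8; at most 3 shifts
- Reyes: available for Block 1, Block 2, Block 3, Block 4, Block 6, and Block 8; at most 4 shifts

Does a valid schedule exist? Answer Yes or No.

Yes

Block 4 can only be covered by Singh and Reyes, so that assignment is forced.
Block 7 can only be covered by Singh and Lindqvist, so that assignment is forced.
Block 8 can only be covered by Lindqvist and Reyes, so that assignment is forced.
One valid schedule: Block 1→Vasquez+Ibarra, Block 2→Vasquez+Lindqvist, Block 3→Singh, Block 4→Singh+Reyes, Block 5→Vasquez, Block 6→Ibarra, Block 7→Singh+Lindqvist, Block 8→Lindqvist+Reyes.
Loads: Singh 3/3, Vasquez 3/3, Ibarra 2/2, Lindqvist 3/3, Reyes 2/4 — all within limits.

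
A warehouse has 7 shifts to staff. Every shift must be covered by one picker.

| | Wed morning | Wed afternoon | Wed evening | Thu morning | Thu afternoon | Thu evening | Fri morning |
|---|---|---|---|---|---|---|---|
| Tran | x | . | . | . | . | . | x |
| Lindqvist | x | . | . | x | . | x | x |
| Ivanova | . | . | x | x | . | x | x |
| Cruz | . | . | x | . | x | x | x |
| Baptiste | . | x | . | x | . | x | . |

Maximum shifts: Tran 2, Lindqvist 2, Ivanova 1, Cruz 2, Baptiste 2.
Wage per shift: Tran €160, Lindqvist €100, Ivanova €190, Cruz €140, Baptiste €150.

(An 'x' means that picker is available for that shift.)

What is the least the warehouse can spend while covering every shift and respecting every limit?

€940

Wed afternoon can only be covered by Baptiste, so that assignment is forced.
Thu afternoon can only be covered by Cruz, so that assignment is forced.
Picking the cheapest available picker for each shift independently would cost €830, but that ignores the shift limits.
An optimal schedule: Wed morning→Lindqvist, Wed afternoon→Baptiste, Wed evening→Cruz, Thu morning→Lindqvist, Thu afternoon→Cruz, Thu evening→Baptiste, Fri morning→Tran.
Total: 100 + 150 + 140 + 100 + 140 + 150 + 160 = €940.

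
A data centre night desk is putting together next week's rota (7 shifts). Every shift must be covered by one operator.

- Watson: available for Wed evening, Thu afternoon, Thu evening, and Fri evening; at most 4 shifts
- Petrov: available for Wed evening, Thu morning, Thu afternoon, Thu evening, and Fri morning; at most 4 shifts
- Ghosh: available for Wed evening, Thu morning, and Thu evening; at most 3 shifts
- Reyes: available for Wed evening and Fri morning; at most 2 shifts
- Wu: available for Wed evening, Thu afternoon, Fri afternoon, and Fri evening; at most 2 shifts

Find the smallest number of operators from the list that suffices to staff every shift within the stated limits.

7 slots to fill and no one can take more than 4, so at least ⌈7/4⌉ = 2 operators are needed.
No set of 2 operators can cover every shift (each such set leaves at least one shift with no one available or exceeds a cap).
Watson, Petrov, and Wu alone can cover everything: Wed evening→Watson, Thu morning→Petrov, Thu afternoon→Watson, Thu evening→Watson, Fri morning→Petrov, Fri afternoon→Wu, Fri evening→Watson.

3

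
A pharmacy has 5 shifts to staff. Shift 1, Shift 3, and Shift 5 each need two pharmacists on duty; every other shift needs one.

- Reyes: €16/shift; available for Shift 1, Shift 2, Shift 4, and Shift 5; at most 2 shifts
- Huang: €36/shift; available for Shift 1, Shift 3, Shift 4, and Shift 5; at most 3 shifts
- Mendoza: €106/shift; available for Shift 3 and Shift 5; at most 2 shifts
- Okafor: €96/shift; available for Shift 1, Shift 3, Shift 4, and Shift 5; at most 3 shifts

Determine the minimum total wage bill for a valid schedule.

€428

Shift 2 can only be covered by Reyes, so that assignment is forced.
Picking the cheapest available pharmacist for each shift independently would cost €268, but that ignores the shift limits.
An optimal schedule: Shift 1→Reyes+Huang, Shift 2→Reyes, Shift 3→Huang+Okafor, Shift 4→Okafor, Shift 5→Huang+Okafor.
Total: 16 + 36 + 16 + 36 + 96 + 96 + 36 + 96 = €428.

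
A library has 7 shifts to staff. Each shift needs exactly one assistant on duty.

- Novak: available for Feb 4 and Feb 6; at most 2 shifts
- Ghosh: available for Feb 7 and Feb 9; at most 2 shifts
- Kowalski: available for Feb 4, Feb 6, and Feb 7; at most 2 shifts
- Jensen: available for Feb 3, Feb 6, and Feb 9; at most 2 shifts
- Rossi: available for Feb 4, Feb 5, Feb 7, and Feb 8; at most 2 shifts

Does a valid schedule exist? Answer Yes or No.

Feb 3 can only be covered by Jensen, so that assignment is forced.
Feb 5 can only be covered by Rossi, so that assignment is forced.
Feb 8 can only be covered by Rossi, so that assignment is forced.
One valid schedule: Feb 3→Jensen, Feb 4→Novak, Feb 5→Rossi, Feb 6→Novak, Feb 7→Ghosh, Feb 8→Rossi, Feb 9→Ghosh.
Loads: Novak 2/2, Ghosh 2/2, Kowalski 0/2, Jensen 1/2, Rossi 2/2 — all within limits.

Yes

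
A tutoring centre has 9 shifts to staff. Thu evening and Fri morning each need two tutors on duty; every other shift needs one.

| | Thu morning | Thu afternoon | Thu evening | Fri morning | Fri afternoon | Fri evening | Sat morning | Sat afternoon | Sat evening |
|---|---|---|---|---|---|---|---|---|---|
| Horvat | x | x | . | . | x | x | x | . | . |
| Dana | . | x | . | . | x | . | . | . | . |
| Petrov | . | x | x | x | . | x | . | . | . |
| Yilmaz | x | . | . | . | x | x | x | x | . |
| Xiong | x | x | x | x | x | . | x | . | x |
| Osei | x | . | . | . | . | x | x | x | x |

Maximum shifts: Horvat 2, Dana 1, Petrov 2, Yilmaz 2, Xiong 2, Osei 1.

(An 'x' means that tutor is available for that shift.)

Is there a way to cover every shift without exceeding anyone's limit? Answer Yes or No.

Total capacity is 2+1+2+2+2+1 = 10 but 11 worker-slots are needed — infeasible.

No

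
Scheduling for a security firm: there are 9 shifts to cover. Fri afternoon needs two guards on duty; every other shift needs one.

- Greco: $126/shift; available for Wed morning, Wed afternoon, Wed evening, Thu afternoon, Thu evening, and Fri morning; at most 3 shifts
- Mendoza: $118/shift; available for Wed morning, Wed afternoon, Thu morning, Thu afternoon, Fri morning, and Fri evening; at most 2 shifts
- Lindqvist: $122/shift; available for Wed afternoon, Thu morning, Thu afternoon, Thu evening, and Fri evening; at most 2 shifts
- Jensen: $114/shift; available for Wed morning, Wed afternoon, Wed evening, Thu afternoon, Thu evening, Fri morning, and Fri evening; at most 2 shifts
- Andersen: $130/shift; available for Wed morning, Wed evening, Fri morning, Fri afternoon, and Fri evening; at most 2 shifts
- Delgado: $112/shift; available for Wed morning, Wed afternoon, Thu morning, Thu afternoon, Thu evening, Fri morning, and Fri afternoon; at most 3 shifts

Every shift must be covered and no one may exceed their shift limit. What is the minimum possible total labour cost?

$1174

Fri afternoon can only be covered by Andersen and Delgado, so that assignment is forced.
Picking the cheapest available guard for each shift independently would cost $1142, but that ignores the shift limits.
An optimal schedule: Wed morning→Mendoza, Wed afternoon→Lindqvist, Wed evening→Jensen, Thu morning→Delgado, Thu afternoon→Lindqvist, Thu evening→Delgado, Fri morning→Mendoza, Fri afternoon→Delgado+Andersen, Fri evening→Jensen.
Total: 118 + 122 + 114 + 112 + 122 + 112 + 118 + 112 + 130 + 114 = $1174.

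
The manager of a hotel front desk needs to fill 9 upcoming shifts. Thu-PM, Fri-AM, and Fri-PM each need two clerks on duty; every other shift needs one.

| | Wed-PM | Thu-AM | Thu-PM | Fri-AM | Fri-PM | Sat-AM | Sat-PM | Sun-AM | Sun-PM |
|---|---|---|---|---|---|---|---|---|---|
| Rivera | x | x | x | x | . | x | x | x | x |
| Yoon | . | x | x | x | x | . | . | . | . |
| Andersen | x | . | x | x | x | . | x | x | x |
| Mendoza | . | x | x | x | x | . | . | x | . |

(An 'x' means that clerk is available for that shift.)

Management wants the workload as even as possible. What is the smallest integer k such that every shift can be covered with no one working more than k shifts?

With 4 clerks and 12 worker-slots to fill, someone must work at least ⌈12/4⌉ = 3 shifts, so k ≥ 3.
k = 3 works: Wed-PM→Rivera, Thu-AM→Yoon, Thu-PM→Yoon+Mendoza, Fri-AM→Andersen+Mendoza, Fri-PM→Yoon+Andersen, Sat-AM→Rivera, Sat-PM→Rivera, Sun-AM→Mendoza, Sun-PM→Andersen.
Loads: Rivera 3, Yoon 3, Andersen 3, Mendoza 3 — all ≤ 3.

3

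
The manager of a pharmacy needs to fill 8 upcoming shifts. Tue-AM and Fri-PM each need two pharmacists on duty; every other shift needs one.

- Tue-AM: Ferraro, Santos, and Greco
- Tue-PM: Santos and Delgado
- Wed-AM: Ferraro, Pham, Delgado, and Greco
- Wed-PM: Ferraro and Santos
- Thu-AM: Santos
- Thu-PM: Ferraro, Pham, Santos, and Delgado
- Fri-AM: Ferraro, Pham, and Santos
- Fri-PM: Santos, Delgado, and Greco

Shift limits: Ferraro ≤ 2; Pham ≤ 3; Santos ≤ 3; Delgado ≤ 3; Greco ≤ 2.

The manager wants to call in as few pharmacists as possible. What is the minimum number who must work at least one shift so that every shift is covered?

10 slots to fill and no one can take more than 3, so at least ⌈10/3⌉ = 4 pharmacists are needed.
Ferraro, Pham, Santos, and Delgado alone can cover everything: Tue-AM→Ferraro+Santos, Tue-PM→Delgado, Wed-AM→Pham, Wed-PM→Ferraro, Thu-AM→Santos, Thu-PM→Pham, Fri-AM→Pham, Fri-PM→Santos+Delgado.

4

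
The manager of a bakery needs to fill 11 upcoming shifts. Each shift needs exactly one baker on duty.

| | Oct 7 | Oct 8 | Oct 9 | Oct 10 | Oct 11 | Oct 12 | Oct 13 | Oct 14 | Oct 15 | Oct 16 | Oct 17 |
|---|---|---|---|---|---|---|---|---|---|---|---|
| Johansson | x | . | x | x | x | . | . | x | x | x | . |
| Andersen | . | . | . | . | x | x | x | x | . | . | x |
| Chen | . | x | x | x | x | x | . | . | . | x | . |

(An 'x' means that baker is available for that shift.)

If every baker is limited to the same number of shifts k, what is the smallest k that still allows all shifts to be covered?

With 3 bakers and 11 worker-slots to fill, someone must work at least ⌈11/3⌉ = 4 shifts, so k ≥ 4.
k = 4 works: Oct 7→Johansson, Oct 8→Chen, Oct 9→Johansson, Oct 10→Johansson, Oct 11→Chen, Oct 12→Andersen, Oct 13→Andersen, Oct 14→Andersen, Oct 15→Johansson, Oct 16→Chen, Oct 17→Andersen.
Loads: Johansson 4, Andersen 4, Chen 3 — all ≤ 4.

4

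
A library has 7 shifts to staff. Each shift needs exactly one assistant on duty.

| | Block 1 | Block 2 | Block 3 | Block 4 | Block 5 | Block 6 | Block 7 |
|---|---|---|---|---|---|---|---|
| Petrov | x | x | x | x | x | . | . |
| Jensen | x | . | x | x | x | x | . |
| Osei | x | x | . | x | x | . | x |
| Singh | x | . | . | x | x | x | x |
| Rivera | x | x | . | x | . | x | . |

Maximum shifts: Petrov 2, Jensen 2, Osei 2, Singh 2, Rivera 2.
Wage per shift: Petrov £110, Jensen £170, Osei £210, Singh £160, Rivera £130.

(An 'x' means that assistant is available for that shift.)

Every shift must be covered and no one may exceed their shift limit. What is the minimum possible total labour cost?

£970

Picking the cheapest available assistant for each shift independently would cost £840, but that ignores the shift limits.
An optimal schedule: Block 1→Rivera, Block 2→Petrov, Block 3→Petrov, Block 4→Jensen, Block 5→Singh, Block 6→Rivera, Block 7→Singh.
Total: 130 + 110 + 110 + 170 + 160 + 130 + 160 = £970.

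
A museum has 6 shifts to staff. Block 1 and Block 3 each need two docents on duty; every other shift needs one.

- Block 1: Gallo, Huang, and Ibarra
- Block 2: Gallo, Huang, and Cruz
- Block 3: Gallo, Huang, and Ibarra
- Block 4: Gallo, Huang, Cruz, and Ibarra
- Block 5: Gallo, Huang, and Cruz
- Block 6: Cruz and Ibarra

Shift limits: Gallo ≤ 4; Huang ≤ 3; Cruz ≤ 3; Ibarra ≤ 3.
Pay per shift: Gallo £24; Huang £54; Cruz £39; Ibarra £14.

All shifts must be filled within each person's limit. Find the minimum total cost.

£177

Picking the cheapest available docent for each shift independently would cost £152, but that ignores the shift limits.
An optimal schedule: Block 1→Ibarra+Gallo, Block 2→Gallo, Block 3→Ibarra+Gallo, Block 4→Cruz, Block 5→Gallo, Block 6→Ibarra.
Total: 14 + 24 + 24 + 14 + 24 + 39 + 24 + 14 = £177.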